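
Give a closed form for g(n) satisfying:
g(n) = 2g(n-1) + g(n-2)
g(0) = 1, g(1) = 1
Characteristic equation: x² - 2x - 1 = 0.
Discriminant Δ = (2)² + 4·(1) = 8.
Roots r₁,₂ = (2 ± √8)/2, so r₁ = 1 + \sqrt{2}, r₂ = 1 - \sqrt{2}.
General solution: g(n) = A·r₁^n + B·r₂^n.
From the initial conditions, A + B = 1 and r₁A + r₂B = 1.
Since r₁ - r₂ = √8: A = (1 - (1)r₂)/√8 = \frac{1}{2}, and B = 1 - A = \frac{1}{2}.
So g(n) = \left(\frac{1}{2}\right)\left(1 + \sqrt{2}\right)^n + \left(\frac{1}{2}\right)\left(1 - \sqrt{2}\right)^n.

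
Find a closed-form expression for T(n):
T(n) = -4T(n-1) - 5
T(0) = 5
First-order linear non-homogeneous.
Homogeneous solution: T_h(n) = A·(-4)^n.
Try constant particular solution T_p = K: K = -4K - 5 ⇒ K = -1.
General: T(n) = A·(-4)^n - 1.
Apply T(0) = 5: A - 1 = 5 ⇒ A = 6.
So T(n) = 6 \left(-4\right)^{n} - 1.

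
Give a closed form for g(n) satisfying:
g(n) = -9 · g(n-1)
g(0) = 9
Pure geometric recurrence with ratio -9.
By induction g(n) = g(0) · (-9)^n = 9 \left(-9\right)^{n}.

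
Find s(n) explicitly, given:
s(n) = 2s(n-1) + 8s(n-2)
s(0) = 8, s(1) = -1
Characteristic equation: x² - 2x - 8 = 0, which factors as (x - (-2))(x - (4)) = 0.
Roots r₁ = -2, r₂ = 4 (distinct).
General solution: s(n) = A·(-2)^n + B·(4)^n.
From s(0) = 8: A + B = 8.
From s(1) = -1: -2A + 4B = -1.
Solving: A = \frac{11}{2}, B = \frac{5}{2}.
So s(n) = \frac{11 \left(-2\right)^{n}}{2} + \frac{5 \cdot 4^{n}}{2}.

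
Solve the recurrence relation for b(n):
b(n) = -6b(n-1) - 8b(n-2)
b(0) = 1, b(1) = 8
Characteristic equation: x² + 6x + 8 = 0, which factors as (x - (-2))(x - (-4)) = 0.
Roots r₁ = -2, r₂ = -4 (distinct).
General solution: b(n) = A·(-2)^n + B·(-4)^n.
From b(0) = 1: A + B = 1.
From b(1) = 8: -2A - 4B = 8.
Solving: A = 6, B = -5.
So b(n) = 6 \left(-2\right)^{n} - 5 \left(-4\right)^{n}.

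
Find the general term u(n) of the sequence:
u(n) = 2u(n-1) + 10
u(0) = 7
First-order linear non-homogeneous.
Homogeneous solution: u_h(n) = A·(2)^n.
Try constant particular solution u_p = K: K = 2K + 10 ⇒ K = -10.
General: u(n) = A·(2)^n - 10.
Apply u(0) = 7: A - 10 = 7 ⇒ A = 17.
So u(n) = 17 \cdot 2^{n} - 10.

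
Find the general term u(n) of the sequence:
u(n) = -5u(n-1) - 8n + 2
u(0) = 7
First-order linear with linear forcing.
Homogeneous solution: u_h(n) = A·(-5)^n.
Try particular u_p(n) = pn + q. Substituting:
  pn + q = -5(p(n-1) + q) - 8n + 2.
Matching the n-coefficient: p = -5p - 8 ⇒ p = - \frac{4}{3}.
Matching constants: q = 5p - 5q + 2 ⇒ q = - \frac{7}{9}.
General: u(n) = A·(-5)^n - \frac{4 n}{3} - \frac{7}{9}.
Apply u(0) = 7: A - \frac{7}{9} = 7 ⇒ A = \frac{70}{9}.
So u(n) = \frac{70 \left(-5\right)^{n}}{9} - \frac{4 n}{3} - \frac{7}{9}.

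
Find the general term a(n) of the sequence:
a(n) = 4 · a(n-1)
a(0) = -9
Pure geometric recurrence with ratio 4.
By induction a(n) = a(0) · (4)^n = - 9 \cdot 4^{n}.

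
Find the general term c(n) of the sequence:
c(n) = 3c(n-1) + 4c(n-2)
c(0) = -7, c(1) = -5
Characteristic equation: x² - 3x - 4 = 0, which factors as (x - (4))(x - (-1)) = 0.
Roots r₁ = 4, r₂ = -1 (distinct).
General solution: c(n) = A·(4)^n + B·(-1)^n.
From c(0) = -7: A + B = -7.
From c(1) = -5: 4A - B = -5.
Solving: A = - \frac{12}{5}, B = - \frac{23}{5}.
So c(n) = - \frac{23 \left(-1\right)^{n}}{5} - \frac{12 \cdot 4^{n}}{5}.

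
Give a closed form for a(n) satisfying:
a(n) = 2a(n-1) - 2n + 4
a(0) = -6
First-order linear with linear forcing.
Homogeneous solution: a_h(n) = A·(2)^n.
Try particular a_p(n) = pn + q. Substituting:
  pn + q = 2(p(n-1) + q) - 2n + 4.
Matching the n-coefficient: p = 2p - 2 ⇒ p = 2.
Matching constants: q = -2p + 2q + 4 ⇒ q = 0.
General: a(n) = A·(2)^n + 2 n + 0.
Apply a(0) = -6: A + 0 = -6 ⇒ A = -6.
So a(n) = - 6 \cdot 2^{n} + 2 n.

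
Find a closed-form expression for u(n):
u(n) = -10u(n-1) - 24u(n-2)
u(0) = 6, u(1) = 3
Characteristic equation: x² + 10x + 24 = 0, which factors as (x - (-6))(x - (-4)) = 0.
Roots r₁ = -6, r₂ = -4 (distinct).
General solution: u(n) = A·(-6)^n + B·(-4)^n.
From u(0) = 6: A + B = 6.
From u(1) = 3: -6A - 4B = 3.
Solving: A = - \frac{27}{2}, B = \frac{39}{2}.
So u(n) = \frac{39 \left(-4\right)^{n}}{2} - \frac{27 \left(-6\right)^{n}}{2}.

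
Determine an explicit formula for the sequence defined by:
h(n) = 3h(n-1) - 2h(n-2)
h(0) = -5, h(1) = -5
Characteristic equation: x² - 3x + 2 = 0, which factors as (x - (1))(x - (2)) = 0.
Roots r₁ = 1, r₂ = 2 (distinct).
General solution: h(n) = A·(1)^n + B·(2)^n.
From h(0) = -5: A + B = -5.
From h(1) = -5: A + 2B = -5.
Solving: A = -5, B = 0.
So h(n) = -5.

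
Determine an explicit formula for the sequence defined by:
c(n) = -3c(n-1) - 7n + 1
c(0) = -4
First-order linear with linear forcing.
Homogeneous solution: c_h(n) = A·(-3)^n.
Try particular c_p(n) = pn + q. Substituting:
  pn + q = -3(p(n-1) + q) - 7n + 1.
Matching the n-coefficient: p = -3p - 7 ⇒ p = - \frac{7}{4}.
Matching constants: q = 3p - 3q + 1 ⇒ q = - \frac{17}{16}.
General: c(n) = A·(-3)^n - \frac{7 n}{4} - \frac{17}{16}.
Apply c(0) = -4: A - \frac{17}{16} = -4 ⇒ A = - \frac{47}{16}.
So c(n) = - \frac{47 \left(-3\right)^{n}}{16} - \frac{7 n}{4} - \frac{17}{16}.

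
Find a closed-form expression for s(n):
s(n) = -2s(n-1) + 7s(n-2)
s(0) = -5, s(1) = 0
Characteristic equation: x² + 2x - 7 = 0.
Discriminant Δ = (-2)² + 4·(7) = 32.
Roots r₁,₂ = (-2 ± √32)/2, so r₁ = -1 + 2 \sqrt{2}, r₂ = - 2 \sqrt{2} - 1.
General solution: s(n) = A·r₁^n + B·r₂^n.
From the initial conditions, A + B = -5 and r₁A + r₂B = 0.
Since r₁ - r₂ = √32: A = (0 - (-5)r₂)/√32 = - \frac{5}{2} - \frac{5 \sqrt{2}}{8}, and B = -5 - A = - \frac{5}{2} + \frac{5 \sqrt{2}}{8}.
So s(n) = \left(- \frac{5}{2} - \frac{5 \sqrt{2}}{8}\right)\left(-1 + 2 \sqrt{2}\right)^n + \left(- \frac{5}{2} + \frac{5 \sqrt{2}}{8}\right)\left(- 2 \sqrt{2} - 1\right)^n.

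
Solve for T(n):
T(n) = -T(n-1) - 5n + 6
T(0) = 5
First-order linear with linear forcing.
Homogeneous solution: T_h(n) = A·(-1)^n.
Try particular T_p(n) = pn + q. Substituting:
  pn + q = -(p(n-1) + q) - 5n + 6.
Matching the n-coefficient: p = -p - 5 ⇒ p = - \frac{5}{2}.
Matching constants: q = p - q + 6 ⇒ q = \frac{7}{4}.
General: T(n) = A·(-1)^n - \frac{5 n}{2} + \frac{7}{4}.
Apply T(0) = 5: A + \frac{7}{4} = 5 ⇒ A = \frac{13}{4}.
So T(n) = \frac{13 \left(-1\right)^{n}}{4} - \frac{5 n}{2} + \frac{7}{4}.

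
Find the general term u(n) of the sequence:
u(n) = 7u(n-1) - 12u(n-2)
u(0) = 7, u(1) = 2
Characteristic equation: x² - 7x + 12 = 0, which factors as (x - (3))(x - (4)) = 0.
Roots r₁ = 3, r₂ = 4 (distinct).
General solution: u(n) = A·(3)^n + B·(4)^n.
From u(0) = 7: A + B = 7.
From u(1) = 2: 3A + 4B = 2.
Solving: A = 26, B = -19.
So u(n) = 26 \cdot 3^{n} - 19 \cdot 4^{n}.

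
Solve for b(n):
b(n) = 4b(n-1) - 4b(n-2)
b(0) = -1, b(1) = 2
Characteristic equation: x² - 4x + 4 = 0, which is (x - (2))².
Repeated root r = 2.
General solution: b(n) = (A + Bn)·(2)^n.
From b(0) = -1: A = -1.
From b(1) = 2: (A + B)·(2) = 2 ⇒ B = 2.
So b(n) = \left(2 n - 1\right) \cdot (2)^n.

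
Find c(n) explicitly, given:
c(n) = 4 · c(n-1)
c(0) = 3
Pure geometric recurrence with ratio 4.
By induction c(n) = c(0) · (4)^n = 3 \cdot 4^{n}.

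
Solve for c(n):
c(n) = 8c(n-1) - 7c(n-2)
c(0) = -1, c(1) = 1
Characteristic equation: x² - 8x + 7 = 0, which factors as (x - (7))(x - (1)) = 0.
Roots r₁ = 7, r₂ = 1 (distinct).
General solution: c(n) = A·(7)^n + B·(1)^n.
From c(0) = -1: A + B = -1.
From c(1) = 1: 7A + B = 1.
Solving: A = \frac{1}{3}, B = - \frac{4}{3}.
So c(n) = \frac{7^{n}}{3} - \frac{4}{3}.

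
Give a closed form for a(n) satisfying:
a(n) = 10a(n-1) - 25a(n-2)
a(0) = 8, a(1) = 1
Characteristic equation: x² - 10x + 25 = 0, which is (x - (5))².
Repeated root r = 5.
General solution: a(n) = (A + Bn)·(5)^n.
From a(0) = 8: A = 8.
From a(1) = 1: (A + B)·(5) = 1 ⇒ B = - \frac{39}{5}.
So a(n) = \left(8 - \frac{39 n}{5}\right) \cdot (5)^n.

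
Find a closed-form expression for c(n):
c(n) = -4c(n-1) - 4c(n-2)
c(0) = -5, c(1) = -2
Characteristic equation: x² + 4x + 4 = 0, which is (x - (-2))².
Repeated root r = -2.
General solution: c(n) = (A + Bn)·(-2)^n.
From c(0) = -5: A = -5.
From c(1) = -2: (A + B)·(-2) = -2 ⇒ B = 6.
So c(n) = \left(6 n - 5\right) \cdot (-2)^n.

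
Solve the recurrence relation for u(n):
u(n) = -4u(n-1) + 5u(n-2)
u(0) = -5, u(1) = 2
Characteristic equation: x² + 4x - 5 = 0, which factors as (x - (1))(x - (-5)) = 0.
Roots r₁ = 1, r₂ = -5 (distinct).
General solution: u(n) = A·(1)^n + B·(-5)^n.
From u(0) = -5: A + B = -5.
From u(1) = 2: A - 5B = 2.
Solving: A = - \frac{23}{6}, B = - \frac{7}{6}.
So u(n) = - \frac{7 \left(-5\right)^{n}}{6} - \frac{23}{6}.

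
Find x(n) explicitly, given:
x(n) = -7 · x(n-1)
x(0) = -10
Pure geometric recurrence with ratio -7.
By induction x(n) = x(0) · (-7)^n = - 10 \left(-7\right)^{n}.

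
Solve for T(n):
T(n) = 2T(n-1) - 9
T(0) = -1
First-order linear non-homogeneous.
Homogeneous solution: T_h(n) = A·(2)^n.
Try constant particular solution T_p = K: K = 2K - 9 ⇒ K = 9.
General: T(n) = A·(2)^n + 9.
Apply T(0) = -1: A + 9 = -1 ⇒ A = -10.
So T(n) = 9 - 10 \cdot 2^{n}.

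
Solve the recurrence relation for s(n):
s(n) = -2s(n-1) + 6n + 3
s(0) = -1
First-order linear with linear forcing.
Homogeneous solution: s_h(n) = A·(-2)^n.
Try particular s_p(n) = pn + q. Substituting:
  pn + q = -2(p(n-1) + q) + 6n + 3.
Matching the n-coefficient: p = -2p + 6 ⇒ p = 2.
Matching constants: q = 2p - 2q + 3 ⇒ q = \frac{7}{3}.
General: s(n) = A·(-2)^n + 2 n + \frac{7}{3}.
Apply s(0) = -1: A + \frac{7}{3} = -1 ⇒ A = - \frac{10}{3}.
So s(n) = - \frac{10 \left(-2\right)^{n}}{3} + 2 n + \frac{7}{3}.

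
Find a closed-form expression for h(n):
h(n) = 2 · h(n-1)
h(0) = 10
Pure geometric recurrence with ratio 2.
By induction h(n) = h(0) · (2)^n = 10 \cdot 2^{n}.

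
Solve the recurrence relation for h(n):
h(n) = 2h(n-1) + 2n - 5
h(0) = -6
First-order linear with linear forcing.
Homogeneous solution: h_h(n) = A·(2)^n.
Try particular h_p(n) = pn + q. Substituting:
  pn + q = 2(p(n-1) + q) + 2n - 5.
Matching the n-coefficient: p = 2p + 2 ⇒ p = -2.
Matching constants: q = -2p + 2q - 5 ⇒ q = 1.
General: h(n) = A·(2)^n - 2 n + 1.
Apply h(0) = -6: A + 1 = -6 ⇒ A = -7.
So h(n) = - 7 \cdot 2^{n} - 2 n + 1.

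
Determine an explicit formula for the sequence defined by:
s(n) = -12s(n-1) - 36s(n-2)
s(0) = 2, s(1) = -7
Characteristic equation: x² + 12x + 36 = 0, which is (x - (-6))².
Repeated root r = -6.
General solution: s(n) = (A + Bn)·(-6)^n.
From s(0) = 2: A = 2.
From s(1) = -7: (A + B)·(-6) = -7 ⇒ B = - \frac{5}{6}.
So s(n) = \left(2 - \frac{5 n}{6}\right) \cdot (-6)^n.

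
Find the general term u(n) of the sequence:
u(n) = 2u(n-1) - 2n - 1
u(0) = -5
First-order linear with linear forcing.
Homogeneous solution: u_h(n) = A·(2)^n.
Try particular u_p(n) = pn + q. Substituting:
  pn + q = 2(p(n-1) + q) - 2n - 1.
Matching the n-coefficient: p = 2p - 2 ⇒ p = 2.
Matching constants: q = -2p + 2q - 1 ⇒ q = 5.
General: u(n) = A·(2)^n + 2 n + 5.
Apply u(0) = -5: A + 5 = -5 ⇒ A = -10.
So u(n) = - 10 \cdot 2^{n} + 2 n + 5.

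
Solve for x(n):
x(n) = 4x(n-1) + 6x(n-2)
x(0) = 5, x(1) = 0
Characteristic equation: x² - 4x - 6 = 0.
Discriminant Δ = (4)² + 4·(6) = 40.
Roots r₁,₂ = (4 ± √40)/2, so r₁ = 2 + \sqrt{10}, r₂ = 2 - \sqrt{10}.
General solution: x(n) = A·r₁^n + B·r₂^n.
From the initial conditions, A + B = 5 and r₁A + r₂B = 0.
Since r₁ - r₂ = √40: A = (0 - (5)r₂)/√40 = \frac{5}{2} - \frac{\sqrt{10}}{2}, and B = 5 - A = \frac{\sqrt{10}}{2} + \frac{5}{2}.
So x(n) = \left(\frac{5}{2} - \frac{\sqrt{10}}{2}\right)\left(2 + \sqrt{10}\right)^n + \left(\frac{\sqrt{10}}{2} + \frac{5}{2}\right)\left(2 - \sqrt{10}\right)^n.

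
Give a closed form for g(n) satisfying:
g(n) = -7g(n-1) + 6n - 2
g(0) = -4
First-order linear with linear forcing.
Homogeneous solution: g_h(n) = A·(-7)^n.
Try particular g_p(n) = pn + q. Substituting:
  pn + q = -7(p(n-1) + q) + 6n - 2.
Matching the n-coefficient: p = -7p + 6 ⇒ p = \frac{3}{4}.
Matching constants: q = 7p - 7q - 2 ⇒ q = \frac{13}{32}.
General: g(n) = A·(-7)^n + \frac{3 n}{4} + \frac{13}{32}.
Apply g(0) = -4: A + \frac{13}{32} = -4 ⇒ A = - \frac{141}{32}.
So g(n) = - \frac{141 \left(-7\right)^{n}}{32} + \frac{3 n}{4} + \frac{13}{32}.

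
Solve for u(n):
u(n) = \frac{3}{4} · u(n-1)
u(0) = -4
Pure geometric recurrence with ratio \frac{3}{4}.
By induction u(n) = u(0) · (\frac{3}{4})^n = - 4 \left(\frac{3}{4}\right)^{n}.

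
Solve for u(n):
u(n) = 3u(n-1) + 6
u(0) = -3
First-order linear non-homogeneous.
Homogeneous solution: u_h(n) = A·(3)^n.
Try constant particular solution u_p = K: K = 3K + 6 ⇒ K = -3.
General: u(n) = A·(3)^n - 3.
Apply u(0) = -3: A - 3 = -3 ⇒ A = 0.
So u(n) = -3.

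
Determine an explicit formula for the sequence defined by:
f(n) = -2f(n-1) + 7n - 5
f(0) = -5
First-order linear with linear forcing.
Homogeneous solution: f_h(n) = A·(-2)^n.
Try particular f_p(n) = pn + q. Substituting:
  pn + q = -2(p(n-1) + q) + 7n - 5.
Matching the n-coefficient: p = -2p + 7 ⇒ p = \frac{7}{3}.
Matching constants: q = 2p - 2q - 5 ⇒ q = - \frac{1}{9}.
General: f(n) = A·(-2)^n + \frac{7 n}{3} - \frac{1}{9}.
Apply f(0) = -5: A - \frac{1}{9} = -5 ⇒ A = - \frac{44}{9}.
So f(n) = - \frac{44 \left(-2\right)^{n}}{9} + \frac{7 n}{3} - \frac{1}{9}.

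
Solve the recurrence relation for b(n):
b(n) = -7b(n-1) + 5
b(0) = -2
First-order linear non-homogeneous.
Homogeneous solution: b_h(n) = A·(-7)^n.
Try constant particular solution b_p = K: K = -7K + 5 ⇒ K = \frac{5}{8}.
General: b(n) = A·(-7)^n + \frac{5}{8}.
Apply b(0) = -2: A + \frac{5}{8} = -2 ⇒ A = - \frac{21}{8}.
So b(n) = \frac{5}{8} - \frac{21 \left(-7\right)^{n}}{8}.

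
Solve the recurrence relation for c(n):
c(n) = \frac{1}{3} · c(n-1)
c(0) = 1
Pure geometric recurrence with ratio \frac{1}{3}.
By induction c(n) = c(0) · (\frac{1}{3})^n = \left(\frac{1}{3}\right)^{n}.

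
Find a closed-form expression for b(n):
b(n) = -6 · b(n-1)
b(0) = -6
Pure geometric recurrence with ratio -6.
By induction b(n) = b(0) · (-6)^n = - 6 \left(-6\right)^{n}.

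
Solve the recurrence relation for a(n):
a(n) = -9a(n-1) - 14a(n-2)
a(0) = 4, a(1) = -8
Characteristic equation: x² + 9x + 14 = 0, which factors as (x - (-7))(x - (-2)) = 0.
Roots r₁ = -7, r₂ = -2 (distinct).
General solution: a(n) = A·(-7)^n + B·(-2)^n.
From a(0) = 4: A + B = 4.
From a(1) = -8: -7A - 2B = -8.
Solving: A = 0, B = 4.
So a(n) = 4 \left(-2\right)^{n}.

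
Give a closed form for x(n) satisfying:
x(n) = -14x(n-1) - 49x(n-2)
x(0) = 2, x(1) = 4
Characteristic equation: x² + 14x + 49 = 0, which is (x - (-7))².
Repeated root r = -7.
General solution: x(n) = (A + Bn)·(-7)^n.
From x(0) = 2: A = 2.
From x(1) = 4: (A + B)·(-7) = 4 ⇒ B = - \frac{18}{7}.
So x(n) = \left(2 - \frac{18 n}{7}\right) \cdot (-7)^n.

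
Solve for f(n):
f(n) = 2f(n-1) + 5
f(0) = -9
First-order linear non-homogeneous.
Homogeneous solution: f_h(n) = A·(2)^n.
Try constant particular solution f_p = K: K = 2K + 5 ⇒ K = -5.
General: f(n) = A·(2)^n - 5.
Apply f(0) = -9: A - 5 = -9 ⇒ A = -4.
So f(n) = - 4 \cdot 2^{n} - 5.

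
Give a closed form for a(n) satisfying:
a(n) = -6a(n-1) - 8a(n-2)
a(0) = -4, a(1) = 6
Characteristic equation: x² + 6x + 8 = 0, which factors as (x - (-4))(x - (-2)) = 0.
Roots r₁ = -4, r₂ = -2 (distinct).
General solution: a(n) = A·(-4)^n + B·(-2)^n.
From a(0) = -4: A + B = -4.
From a(1) = 6: -4A - 2B = 6.
Solving: A = 1, B = -5.
So a(n) = - 5 \left(-2\right)^{n} + \left(-4\right)^{n}.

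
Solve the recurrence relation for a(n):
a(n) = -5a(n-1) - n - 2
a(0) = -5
First-order linear with linear forcing.
Homogeneous solution: a_h(n) = A·(-5)^n.
Try particular a_p(n) = pn + q. Substituting:
  pn + q = -5(p(n-1) + q) - n - 2.
Matching the n-coefficient: p = -5p - 1 ⇒ p = - \frac{1}{6}.
Matching constants: q = 5p - 5q - 2 ⇒ q = - \frac{17}{36}.
General: a(n) = A·(-5)^n - \frac{n}{6} - \frac{17}{36}.
Apply a(0) = -5: A - \frac{17}{36} = -5 ⇒ A = - \frac{163}{36}.
So a(n) = - \frac{163 \left(-5\right)^{n}}{36} - \frac{n}{6} - \frac{17}{36}.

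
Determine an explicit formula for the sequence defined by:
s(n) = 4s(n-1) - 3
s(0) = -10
First-order linear non-homogeneous.
Homogeneous solution: s_h(n) = A·(4)^n.
Try constant particular solution s_p = K: K = 4K - 3 ⇒ K = 1.
General: s(n) = A·(4)^n + 1.
Apply s(0) = -10: A + 1 = -10 ⇒ A = -11.
So s(n) = 1 - 11 \cdot 4^{n}.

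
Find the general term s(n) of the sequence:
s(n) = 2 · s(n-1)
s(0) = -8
Pure geometric recurrence with ratio 2.
By induction s(n) = s(0) · (2)^n = - 8 \cdot 2^{n}.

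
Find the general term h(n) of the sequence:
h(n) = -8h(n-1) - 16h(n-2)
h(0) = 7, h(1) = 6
Characteristic equation: x² + 8x + 16 = 0, which is (x - (-4))².
Repeated root r = -4.
General solution: h(n) = (A + Bn)·(-4)^n.
From h(0) = 7: A = 7.
From h(1) = 6: (A + B)·(-4) = 6 ⇒ B = - \frac{17}{2}.
So h(n) = \left(7 - \frac{17 n}{2}\right) \cdot (-4)^n.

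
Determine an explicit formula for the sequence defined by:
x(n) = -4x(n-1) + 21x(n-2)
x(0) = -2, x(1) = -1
Characteristic equation: x² + 4x - 21 = 0, which factors as (x - (-7))(x - (3)) = 0.
Roots r₁ = -7, r₂ = 3 (distinct).
General solution: x(n) = A·(-7)^n + B·(3)^n.
From x(0) = -2: A + B = -2.
From x(1) = -1: -7A + 3B = -1.
Solving: A = - \frac{1}{2}, B = - \frac{3}{2}.
So x(n) = - \frac{\left(-7\right)^{n}}{2} - \frac{3 \cdot 3^{n}}{2}.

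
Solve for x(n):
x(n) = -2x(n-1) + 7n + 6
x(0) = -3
First-order linear with linear forcing.
Homogeneous solution: x_h(n) = A·(-2)^n.
Try particular x_p(n) = pn + q. Substituting:
  pn + q = -2(p(n-1) + q) + 7n + 6.
Matching the n-coefficient: p = -2p + 7 ⇒ p = \frac{7}{3}.
Matching constants: q = 2p - 2q + 6 ⇒ q = \frac{32}{9}.
General: x(n) = A·(-2)^n + \frac{7 n}{3} + \frac{32}{9}.
Apply x(0) = -3: A + \frac{32}{9} = -3 ⇒ A = - \frac{59}{9}.
So x(n) = - \frac{59 \left(-2\right)^{n}}{9} + \frac{7 n}{3} + \frac{32}{9}.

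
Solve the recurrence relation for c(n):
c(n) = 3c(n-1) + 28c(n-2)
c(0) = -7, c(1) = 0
Characteristic equation: x² - 3x - 28 = 0, which factors as (x - (7))(x - (-4)) = 0.
Roots r₁ = 7, r₂ = -4 (distinct).
General solution: c(n) = A·(7)^n + B·(-4)^n.
From c(0) = -7: A + B = -7.
From c(1) = 0: 7A - 4B = 0.
Solving: A = - \frac{28}{11}, B = - \frac{49}{11}.
So c(n) = - \frac{49 \left(-4\right)^{n}}{11} - \frac{28 \cdot 7^{n}}{11}.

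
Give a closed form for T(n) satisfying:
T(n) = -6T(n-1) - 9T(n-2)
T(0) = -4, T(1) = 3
Characteristic equation: x² + 6x + 9 = 0, which is (x - (-3))².
Repeated root r = -3.
General solution: T(n) = (A + Bn)·(-3)^n.
From T(0) = -4: A = -4.
From T(1) = 3: (A + B)·(-3) = 3 ⇒ B = 3.
So T(n) = \left(3 n - 4\right) \cdot (-3)^n.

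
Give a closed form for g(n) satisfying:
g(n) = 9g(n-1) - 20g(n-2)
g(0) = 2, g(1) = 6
Characteristic equation: x² - 9x + 20 = 0, which factors as (x - (5))(x - (4)) = 0.
Roots r₁ = 5, r₂ = 4 (distinct).
General solution: g(n) = A·(5)^n + B·(4)^n.
From g(0) = 2: A + B = 2.
From g(1) = 6: 5A + 4B = 6.
Solving: A = -2, B = 4.
So g(n) = 4 \cdot 4^{n} - 2 \cdot 5^{n}.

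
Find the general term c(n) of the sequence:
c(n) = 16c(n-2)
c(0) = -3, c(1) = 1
Characteristic equation: x² - 16 = 0, which factors as (x - (-4))(x - (4)) = 0.
Roots r₁ = -4, r₂ = 4 (distinct).
General solution: c(n) = A·(-4)^n + B·(4)^n.
From c(0) = -3: A + B = -3.
From c(1) = 1: -4A + 4B = 1.
Solving: A = - \frac{13}{8}, B = - \frac{11}{8}.
So c(n) = - \frac{13 \left(-4\right)^{n}}{8} - \frac{11 \cdot 4^{n}}{8}.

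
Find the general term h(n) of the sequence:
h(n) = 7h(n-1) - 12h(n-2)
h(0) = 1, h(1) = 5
Characteristic equation: x² - 7x + 12 = 0, which factors as (x - (4))(x - (3)) = 0.
Roots r₁ = 4, r₂ = 3 (distinct).
General solution: h(n) = A·(4)^n + B·(3)^n.
From h(0) = 1: A + B = 1.
From h(1) = 5: 4A + 3B = 5.
Solving: A = 2, B = -1.
So h(n) = - 3^{n} + 2 \cdot 4^{n}.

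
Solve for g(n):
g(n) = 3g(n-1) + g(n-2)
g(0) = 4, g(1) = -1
Characteristic equation: x² - 3x - 1 = 0.
Discriminant Δ = (3)² + 4·(1) = 13.
Roots r₁,₂ = (3 ± √13)/2, so r₁ = \frac{3}{2} + \frac{\sqrt{13}}{2}, r₂ = \frac{3}{2} - \frac{\sqrt{13}}{2}.
General solution: g(n) = A·r₁^n + B·r₂^n.
From the initial conditions, A + B = 4 and r₁A + r₂B = -1.
Since r₁ - r₂ = √13: A = (-1 - (4)r₂)/√13 = 2 - \frac{7 \sqrt{13}}{13}, and B = 4 - A = \frac{7 \sqrt{13}}{13} + 2.
So g(n) = \left(2 - \frac{7 \sqrt{13}}{13}\right)\left(\frac{3}{2} + \frac{\sqrt{13}}{2}\right)^n + \left(\frac{7 \sqrt{13}}{13} + 2\right)\left(\frac{3}{2} - \frac{\sqrt{13}}{2}\right)^n.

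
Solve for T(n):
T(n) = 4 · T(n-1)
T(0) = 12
Pure geometric recurrence with ratio 4.
By induction T(n) = T(0) · (4)^n = 12 \cdot 4^{n}.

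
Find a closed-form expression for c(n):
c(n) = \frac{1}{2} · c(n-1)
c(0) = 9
Pure geometric recurrence with ratio \frac{1}{2}.
By induction c(n) = c(0) · (\frac{1}{2})^n = 9 \cdot 2^{- n}.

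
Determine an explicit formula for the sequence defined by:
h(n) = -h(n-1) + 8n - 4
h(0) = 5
First-order linear with linear forcing.
Homogeneous solution: h_h(n) = A·(-1)^n.
Try particular h_p(n) = pn + q. Substituting:
  pn + q = -(p(n-1) + q) + 8n - 4.
Matching the n-coefficient: p = -p + 8 ⇒ p = 4.
Matching constants: q = p - q - 4 ⇒ q = 0.
General: h(n) = A·(-1)^n + 4 n + 0.
Apply h(0) = 5: A + 0 = 5 ⇒ A = 5.
So h(n) = 5 \left(-1\right)^{n} + 4 n.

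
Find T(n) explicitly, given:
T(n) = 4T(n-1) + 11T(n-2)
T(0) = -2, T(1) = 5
Characteristic equation: x² - 4x - 11 = 0.
Discriminant Δ = (4)² + 4·(11) = 60.
Roots r₁,₂ = (4 ± √60)/2, so r₁ = 2 + \sqrt{15}, r₂ = 2 - \sqrt{15}.
General solution: T(n) = A·r₁^n + B·r₂^n.
From the initial conditions, A + B = -2 and r₁A + r₂B = 5.
Since r₁ - r₂ = √60: A = (5 - (-2)r₂)/√60 = -1 + \frac{3 \sqrt{15}}{10}, and B = -2 - A = - \frac{3 \sqrt{15}}{10} - 1.
So T(n) = \left(-1 + \frac{3 \sqrt{15}}{10}\right)\left(2 + \sqrt{15}\right)^n + \left(- \frac{3 \sqrt{15}}{10} - 1\right)\left(2 - \sqrt{15}\right)^n.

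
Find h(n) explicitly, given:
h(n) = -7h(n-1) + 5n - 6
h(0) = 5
First-order linear with linear forcing.
Homogeneous solution: h_h(n) = A·(-7)^n.
Try particular h_p(n) = pn + q. Substituting:
  pn + q = -7(p(n-1) + q) + 5n - 6.
Matching the n-coefficient: p = -7p + 5 ⇒ p = \frac{5}{8}.
Matching constants: q = 7p - 7q - 6 ⇒ q = - \frac{13}{64}.
General: h(n) = A·(-7)^n + \frac{5 n}{8} - \frac{13}{64}.
Apply h(0) = 5: A - \frac{13}{64} = 5 ⇒ A = \frac{333}{64}.
So h(n) = \frac{333 \left(-7\right)^{n}}{64} + \frac{5 n}{8} - \frac{13}{64}.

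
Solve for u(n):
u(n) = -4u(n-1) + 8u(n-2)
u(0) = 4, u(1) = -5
Characteristic equation: x² + 4x - 8 = 0.
Discriminant Δ = (-4)² + 4·(8) = 48.
Roots r₁,₂ = (-4 ± √48)/2, so r₁ = -2 + 2 \sqrt{3}, r₂ = - 2 \sqrt{3} - 2.
General solution: u(n) = A·r₁^n + B·r₂^n.
From the initial conditions, A + B = 4 and r₁A + r₂B = -5.
Since r₁ - r₂ = √48: A = (-5 - (4)r₂)/√48 = \frac{\sqrt{3}}{4} + 2, and B = 4 - A = 2 - \frac{\sqrt{3}}{4}.
So u(n) = \left(\frac{\sqrt{3}}{4} + 2\right)\left(-2 + 2 \sqrt{3}\right)^n + \left(2 - \frac{\sqrt{3}}{4}\right)\left(- 2 \sqrt{3} - 2\right)^n.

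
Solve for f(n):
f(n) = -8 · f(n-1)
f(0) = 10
Pure geometric recurrence with ratio -8.
By induction f(n) = f(0) · (-8)^n = 10 \left(-8\right)^{n}.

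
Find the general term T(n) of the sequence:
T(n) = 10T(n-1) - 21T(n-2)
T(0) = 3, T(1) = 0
Characteristic equation: x² - 10x + 21 = 0, which factors as (x - (7))(x - (3)) = 0.
Roots r₁ = 7, r₂ = 3 (distinct).
General solution: T(n) = A·(7)^n + B·(3)^n.
From T(0) = 3: A + B = 3.
From T(1) = 0: 7A + 3B = 0.
Solving: A = - \frac{9}{4}, B = \frac{21}{4}.
So T(n) = \frac{21 \cdot 3^{n}}{4} - \frac{9 \cdot 7^{n}}{4}.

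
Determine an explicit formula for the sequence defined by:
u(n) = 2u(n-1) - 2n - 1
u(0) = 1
First-order linear with linear forcing.
Homogeneous solution: u_h(n) = A·(2)^n.
Try particular u_p(n) = pn + q. Substituting:
  pn + q = 2(p(n-1) + q) - 2n - 1.
Matching the n-coefficient: p = 2p - 2 ⇒ p = 2.
Matching constants: q = -2p + 2q - 1 ⇒ q = 5.
General: u(n) = A·(2)^n + 2 n + 5.
Apply u(0) = 1: A + 5 = 1 ⇒ A = -4.
So u(n) = - 4 \cdot 2^{n} + 2 n + 5.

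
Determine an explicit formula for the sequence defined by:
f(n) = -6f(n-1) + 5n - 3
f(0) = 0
First-order linear with linear forcing.
Homogeneous solution: f_h(n) = A·(-6)^n.
Try particular f_p(n) = pn + q. Substituting:
  pn + q = -6(p(n-1) + q) + 5n - 3.
Matching the n-coefficient: p = -6p + 5 ⇒ p = \frac{5}{7}.
Matching constants: q = 6p - 6q - 3 ⇒ q = \frac{9}{49}.
General: f(n) = A·(-6)^n + \frac{5 n}{7} + \frac{9}{49}.
Apply f(0) = 0: A + \frac{9}{49} = 0 ⇒ A = - \frac{9}{49}.
So f(n) = - \frac{9 \left(-6\right)^{n}}{49} + \frac{5 n}{7} + \frac{9}{49}.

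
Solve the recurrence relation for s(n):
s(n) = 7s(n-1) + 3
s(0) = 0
First-order linear non-homogeneous.
Homogeneous solution: s_h(n) = A·(7)^n.
Try constant particular solution s_p = K: K = 7K + 3 ⇒ K = - \frac{1}{2}.
General: s(n) = A·(7)^n - \frac{1}{2}.
Apply s(0) = 0: A - \frac{1}{2} = 0 ⇒ A = \frac{1}{2}.
So s(n) = \frac{7^{n}}{2} - \frac{1}{2}.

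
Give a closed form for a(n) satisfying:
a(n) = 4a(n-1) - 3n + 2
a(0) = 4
First-order linear with linear forcing.
Homogeneous solution: a_h(n) = A·(4)^n.
Try particular a_p(n) = pn + q. Substituting:
  pn + q = 4(p(n-1) + q) - 3n + 2.
Matching the n-coefficient: p = 4p - 3 ⇒ p = 1.
Matching constants: q = -4p + 4q + 2 ⇒ q = \frac{2}{3}.
General: a(n) = A·(4)^n + n + \frac{2}{3}.
Apply a(0) = 4: A + \frac{2}{3} = 4 ⇒ A = \frac{10}{3}.
So a(n) = \frac{10 \cdot 4^{n}}{3} + n + \frac{2}{3}.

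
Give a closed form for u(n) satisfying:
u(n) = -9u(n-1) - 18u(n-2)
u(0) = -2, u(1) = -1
Characteristic equation: x² + 9x + 18 = 0, which factors as (x - (-6))(x - (-3)) = 0.
Roots r₁ = -6, r₂ = -3 (distinct).
General solution: u(n) = A·(-6)^n + B·(-3)^n.
From u(0) = -2: A + B = -2.
From u(1) = -1: -6A - 3B = -1.
Solving: A = \frac{7}{3}, B = - \frac{13}{3}.
So u(n) = - \frac{13 \left(-3\right)^{n}}{3} + \frac{7 \left(-6\right)^{n}}{3}.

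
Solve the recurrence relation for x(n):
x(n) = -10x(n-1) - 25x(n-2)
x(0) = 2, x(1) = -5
Characteristic equation: x² + 10x + 25 = 0, which is (x - (-5))².
Repeated root r = -5.
General solution: x(n) = (A + Bn)·(-5)^n.
From x(0) = 2: A = 2.
From x(1) = -5: (A + B)·(-5) = -5 ⇒ B = -1.
So x(n) = \left(2 - n\right) \cdot (-5)^n.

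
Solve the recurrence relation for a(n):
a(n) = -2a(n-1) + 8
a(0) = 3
First-order linear non-homogeneous.
Homogeneous solution: a_h(n) = A·(-2)^n.
Try constant particular solution a_p = K: K = -2K + 8 ⇒ K = \frac{8}{3}.
General: a(n) = A·(-2)^n + \frac{8}{3}.
Apply a(0) = 3: A + \frac{8}{3} = 3 ⇒ A = \frac{1}{3}.
So a(n) = \frac{\left(-2\right)^{n}}{3} + \frac{8}{3}.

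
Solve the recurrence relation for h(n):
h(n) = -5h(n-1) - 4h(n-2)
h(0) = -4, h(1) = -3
Characteristic equation: x² + 5x + 4 = 0, which factors as (x - (-1))(x - (-4)) = 0.
Roots r₁ = -1, r₂ = -4 (distinct).
General solution: h(n) = A·(-1)^n + B·(-4)^n.
From h(0) = -4: A + B = -4.
From h(1) = -3: -A - 4B = -3.
Solving: A = - \frac{19}{3}, B = \frac{7}{3}.
So h(n) = - \frac{19 \left(-1\right)^{n}}{3} + \frac{7 \left(-4\right)^{n}}{3}.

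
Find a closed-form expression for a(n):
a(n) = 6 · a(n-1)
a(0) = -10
Pure geometric recurrence with ratio 6.
By induction a(n) = a(0) · (6)^n = - 10 \cdot 6^{n}.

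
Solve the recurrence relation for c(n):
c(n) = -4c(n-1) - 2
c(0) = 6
First-order linear non-homogeneous.
Homogeneous solution: c_h(n) = A·(-4)^n.
Try constant particular solution c_p = K: K = -4K - 2 ⇒ K = - \frac{2}{5}.
General: c(n) = A·(-4)^n - \frac{2}{5}.
Apply c(0) = 6: A - \frac{2}{5} = 6 ⇒ A = \frac{32}{5}.
So c(n) = \frac{32 \left(-4\right)^{n}}{5} - \frac{2}{5}.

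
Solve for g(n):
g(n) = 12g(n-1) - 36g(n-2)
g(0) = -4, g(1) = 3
Characteristic equation: x² - 12x + 36 = 0, which is (x - (6))².
Repeated root r = 6.
General solution: g(n) = (A + Bn)·(6)^n.
From g(0) = -4: A = -4.
From g(1) = 3: (A + B)·(6) = 3 ⇒ B = \frac{9}{2}.
So g(n) = \left(\frac{9 n}{2} - 4\right) \cdot (6)^n.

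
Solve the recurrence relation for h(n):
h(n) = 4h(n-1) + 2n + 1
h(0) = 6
First-order linear with linear forcing.
Homogeneous solution: h_h(n) = A·(4)^n.
Try particular h_p(n) = pn + q. Substituting:
  pn + q = 4(p(n-1) + q) + 2n + 1.
Matching the n-coefficient: p = 4p + 2 ⇒ p = - \frac{2}{3}.
Matching constants: q = -4p + 4q + 1 ⇒ q = - \frac{11}{9}.
General: h(n) = A·(4)^n - \frac{2 n}{3} - \frac{11}{9}.
Apply h(0) = 6: A - \frac{11}{9} = 6 ⇒ A = \frac{65}{9}.
So h(n) = \frac{65 \cdot 4^{n}}{9} - \frac{2 n}{3} - \frac{11}{9}.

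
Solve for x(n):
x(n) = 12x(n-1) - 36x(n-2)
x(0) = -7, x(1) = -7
Characteristic equation: x² - 12x + 36 = 0, which is (x - (6))².
Repeated root r = 6.
General solution: x(n) = (A + Bn)·(6)^n.
From x(0) = -7: A = -7.
From x(1) = -7: (A + B)·(6) = -7 ⇒ B = \frac{35}{6}.
So x(n) = \left(\frac{35 n}{6} - 7\right) \cdot (6)^n.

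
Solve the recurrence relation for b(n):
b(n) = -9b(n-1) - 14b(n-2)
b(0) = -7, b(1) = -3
Characteristic equation: x² + 9x + 14 = 0, which factors as (x - (-2))(x - (-7)) = 0.
Roots r₁ = -2, r₂ = -7 (distinct).
General solution: b(n) = A·(-2)^n + B·(-7)^n.
From b(0) = -7: A + B = -7.
From b(1) = -3: -2A - 7B = -3.
Solving: A = - \frac{52}{5}, B = \frac{17}{5}.
So b(n) = - \frac{52 \left(-2\right)^{n}}{5} + \frac{17 \left(-7\right)^{n}}{5}.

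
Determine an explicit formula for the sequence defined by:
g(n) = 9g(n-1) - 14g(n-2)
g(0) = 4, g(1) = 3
Characteristic equation: x² - 9x + 14 = 0, which factors as (x - (7))(x - (2)) = 0.
Roots r₁ = 7, r₂ = 2 (distinct).
General solution: g(n) = A·(7)^n + B·(2)^n.
From g(0) = 4: A + B = 4.
From g(1) = 3: 7A + 2B = 3.
Solving: A = -1, B = 5.
So g(n) = 5 \cdot 2^{n} - 7^{n}.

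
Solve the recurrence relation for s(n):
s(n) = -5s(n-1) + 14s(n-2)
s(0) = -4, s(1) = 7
Characteristic equation: x² + 5x - 14 = 0, which factors as (x - (2))(x - (-7)) = 0.
Roots r₁ = 2, r₂ = -7 (distinct).
General solution: s(n) = A·(2)^n + B·(-7)^n.
From s(0) = -4: A + B = -4.
From s(1) = 7: 2A - 7B = 7.
Solving: A = - \frac{7}{3}, B = - \frac{5}{3}.
So s(n) = - \frac{5 \left(-7\right)^{n}}{3} - \frac{7 \cdot 2^{n}}{3}.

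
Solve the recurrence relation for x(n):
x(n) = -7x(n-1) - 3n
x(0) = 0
First-order linear with linear forcing.
Homogeneous solution: x_h(n) = A·(-7)^n.
Try particular x_p(n) = pn + q. Substituting:
  pn + q = -7(p(n-1) + q) - 3n.
Matching the n-coefficient: p = -7p - 3 ⇒ p = - \frac{3}{8}.
Matching constants: q = 7p - 7q ⇒ q = - \frac{21}{64}.
General: x(n) = A·(-7)^n - \frac{3 n}{8} - \frac{21}{64}.
Apply x(0) = 0: A - \frac{21}{64} = 0 ⇒ A = \frac{21}{64}.
So x(n) = \frac{21 \left(-7\right)^{n}}{64} - \frac{3 n}{8} - \frac{21}{64}.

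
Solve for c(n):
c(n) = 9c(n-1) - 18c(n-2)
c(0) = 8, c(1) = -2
Characteristic equation: x² - 9x + 18 = 0, which factors as (x - (3))(x - (6)) = 0.
Roots r₁ = 3, r₂ = 6 (distinct).
General solution: c(n) = A·(3)^n + B·(6)^n.
From c(0) = 8: A + B = 8.
From c(1) = -2: 3A + 6B = -2.
Solving: A = \frac{50}{3}, B = - \frac{26}{3}.
So c(n) = \frac{50 \cdot 3^{n}}{3} - \frac{26 \cdot 6^{n}}{3}.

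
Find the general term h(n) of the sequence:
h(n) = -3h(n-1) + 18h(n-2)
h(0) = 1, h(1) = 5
Characteristic equation: x² + 3x - 18 = 0, which factors as (x - (3))(x - (-6)) = 0.
Roots r₁ = 3, r₂ = -6 (distinct).
General solution: h(n) = A·(3)^n + B·(-6)^n.
From h(0) = 1: A + B = 1.
From h(1) = 5: 3A - 6B = 5.
Solving: A = \frac{11}{9}, B = - \frac{2}{9}.
So h(n) = - \frac{2 \left(-6\right)^{n}}{9} + \frac{11 \cdot 3^{n}}{9}.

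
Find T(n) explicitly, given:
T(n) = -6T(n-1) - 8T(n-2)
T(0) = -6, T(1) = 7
Characteristic equation: x² + 6x + 8 = 0, which factors as (x - (-2))(x - (-4)) = 0.
Roots r₁ = -2, r₂ = -4 (distinct).
General solution: T(n) = A·(-2)^n + B·(-4)^n.
From T(0) = -6: A + B = -6.
From T(1) = 7: -2A - 4B = 7.
Solving: A = - \frac{17}{2}, B = \frac{5}{2}.
So T(n) = - \frac{17 \left(-2\right)^{n}}{2} + \frac{5 \left(-4\right)^{n}}{2}.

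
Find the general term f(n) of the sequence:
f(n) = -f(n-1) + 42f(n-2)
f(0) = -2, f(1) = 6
Characteristic equation: x² + x - 42 = 0, which factors as (x - (6))(x - (-7)) = 0.
Roots r₁ = 6, r₂ = -7 (distinct).
General solution: f(n) = A·(6)^n + B·(-7)^n.
From f(0) = -2: A + B = -2.
From f(1) = 6: 6A - 7B = 6.
Solving: A = - \frac{8}{13}, B = - \frac{18}{13}.
So f(n) = - \frac{18 \left(-7\right)^{n}}{13} - \frac{8 \cdot 6^{n}}{13}.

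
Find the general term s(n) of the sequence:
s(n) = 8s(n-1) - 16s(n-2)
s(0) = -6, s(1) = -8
Characteristic equation: x² - 8x + 16 = 0, which is (x - (4))².
Repeated root r = 4.
General solution: s(n) = (A + Bn)·(4)^n.
From s(0) = -6: A = -6.
From s(1) = -8: (A + B)·(4) = -8 ⇒ B = 4.
So s(n) = \left(4 n - 6\right) \cdot (4)^n.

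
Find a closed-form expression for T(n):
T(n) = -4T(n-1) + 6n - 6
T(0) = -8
First-order linear with linear forcing.
Homogeneous solution: T_h(n) = A·(-4)^n.
Try particular T_p(n) = pn + q. Substituting:
  pn + q = -4(p(n-1) + q) + 6n - 6.
Matching the n-coefficient: p = -4p + 6 ⇒ p = \frac{6}{5}.
Matching constants: q = 4p - 4q - 6 ⇒ q = - \frac{6}{25}.
General: T(n) = A·(-4)^n + \frac{6 n}{5} - \frac{6}{25}.
Apply T(0) = -8: A - \frac{6}{25} = -8 ⇒ A = - \frac{194}{25}.
So T(n) = - \frac{194 \left(-4\right)^{n}}{25} + \frac{6 n}{5} - \frac{6}{25}.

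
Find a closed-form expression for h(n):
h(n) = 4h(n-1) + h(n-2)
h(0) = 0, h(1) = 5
Characteristic equation: x² - 4x - 1 = 0.
Discriminant Δ = (4)² + 4·(1) = 20.
Roots r₁,₂ = (4 ± √20)/2, so r₁ = 2 + \sqrt{5}, r₂ = 2 - \sqrt{5}.
General solution: h(n) = A·r₁^n + B·r₂^n.
From the initial conditions, A + B = 0 and r₁A + r₂B = 5.
Since r₁ - r₂ = √20: A = (5 - (0)r₂)/√20 = \frac{\sqrt{5}}{2}, and B = 0 - A = - \frac{\sqrt{5}}{2}.
So h(n) = \left(\frac{\sqrt{5}}{2}\right)\left(2 + \sqrt{5}\right)^n + \left(- \frac{\sqrt{5}}{2}\right)\left(2 - \sqrt{5}\right)^n.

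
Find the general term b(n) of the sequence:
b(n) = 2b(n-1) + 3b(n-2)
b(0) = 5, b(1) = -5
Characteristic equation: x² - 2x - 3 = 0, which factors as (x - (-1))(x - (3)) = 0.
Roots r₁ = -1, r₂ = 3 (distinct).
General solution: b(n) = A·(-1)^n + B·(3)^n.
From b(0) = 5: A + B = 5.
From b(1) = -5: -A + 3B = -5.
Solving: A = 5, B = 0.
So b(n) = 5 \left(-1\right)^{n}.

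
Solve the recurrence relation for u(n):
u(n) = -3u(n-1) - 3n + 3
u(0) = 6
First-order linear with linear forcing.
Homogeneous solution: u_h(n) = A·(-3)^n.
Try particular u_p(n) = pn + q. Substituting:
  pn + q = -3(p(n-1) + q) - 3n + 3.
Matching the n-coefficient: p = -3p - 3 ⇒ p = - \frac{3}{4}.
Matching constants: q = 3p - 3q + 3 ⇒ q = \frac{3}{16}.
General: u(n) = A·(-3)^n - \frac{3 n}{4} + \frac{3}{16}.
Apply u(0) = 6: A + \frac{3}{16} = 6 ⇒ A = \frac{93}{16}.
So u(n) = \frac{93 \left(-3\right)^{n}}{16} - \frac{3 n}{4} + \frac{3}{16}.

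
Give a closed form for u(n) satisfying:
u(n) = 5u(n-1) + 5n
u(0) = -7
First-order linear with linear forcing.
Homogeneous solution: u_h(n) = A·(5)^n.
Try particular u_p(n) = pn + q. Substituting:
  pn + q = 5(p(n-1) + q) + 5n.
Matching the n-coefficient: p = 5p + 5 ⇒ p = - \frac{5}{4}.
Matching constants: q = -5p + 5q ⇒ q = - \frac{25}{16}.
General: u(n) = A·(5)^n - \frac{5 n}{4} - \frac{25}{16}.
Apply u(0) = -7: A - \frac{25}{16} = -7 ⇒ A = - \frac{87}{16}.
So u(n) = - \frac{87 \cdot 5^{n}}{16} - \frac{5 n}{4} - \frac{25}{16}.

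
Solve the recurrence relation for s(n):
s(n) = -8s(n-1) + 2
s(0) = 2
First-order linear non-homogeneous.
Homogeneous solution: s_h(n) = A·(-8)^n.
Try constant particular solution s_p = K: K = -8K + 2 ⇒ K = \frac{2}{9}.
General: s(n) = A·(-8)^n + \frac{2}{9}.
Apply s(0) = 2: A + \frac{2}{9} = 2 ⇒ A = \frac{16}{9}.
So s(n) = \frac{16 \left(-8\right)^{n}}{9} + \frac{2}{9}.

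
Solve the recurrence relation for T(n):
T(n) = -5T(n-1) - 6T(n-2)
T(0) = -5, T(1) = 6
Characteristic equation: x² + 5x + 6 = 0, which factors as (x - (-2))(x - (-3)) = 0.
Roots r₁ = -2, r₂ = -3 (distinct).
General solution: T(n) = A·(-2)^n + B·(-3)^n.
From T(0) = -5: A + B = -5.
From T(1) = 6: -2A - 3B = 6.
Solving: A = -9, B = 4.
So T(n) = - 9 \left(-2\right)^{n} + 4 \left(-3\right)^{n}.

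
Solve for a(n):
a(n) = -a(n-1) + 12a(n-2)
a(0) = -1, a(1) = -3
Characteristic equation: x² + x - 12 = 0, which factors as (x - (-4))(x - (3)) = 0.
Roots r₁ = -4, r₂ = 3 (distinct).
General solution: a(n) = A·(-4)^n + B·(3)^n.
From a(0) = -1: A + B = -1.
From a(1) = -3: -4A + 3B = -3.
Solving: A = 0, B = -1.
So a(n) = - 3^{n}.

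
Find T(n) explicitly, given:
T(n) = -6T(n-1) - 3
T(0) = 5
First-order linear non-homogeneous.
Homogeneous solution: T_h(n) = A·(-6)^n.
Try constant particular solution T_p = K: K = -6K - 3 ⇒ K = - \frac{3}{7}.
General: T(n) = A·(-6)^n - \frac{3}{7}.
Apply T(0) = 5: A - \frac{3}{7} = 5 ⇒ A = \frac{38}{7}.
So T(n) = \frac{38 \left(-6\right)^{n}}{7} - \frac{3}{7}.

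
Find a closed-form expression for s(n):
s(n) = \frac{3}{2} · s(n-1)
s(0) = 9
Pure geometric recurrence with ratio \frac{3}{2}.
By induction s(n) = s(0) · (\frac{3}{2})^n = 9 \left(\frac{3}{2}\right)^{n}.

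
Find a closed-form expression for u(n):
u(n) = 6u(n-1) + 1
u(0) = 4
First-order linear non-homogeneous.
Homogeneous solution: u_h(n) = A·(6)^n.
Try constant particular solution u_p = K: K = 6K + 1 ⇒ K = - \frac{1}{5}.
General: u(n) = A·(6)^n - \frac{1}{5}.
Apply u(0) = 4: A - \frac{1}{5} = 4 ⇒ A = \frac{21}{5}.
So u(n) = \frac{21 \cdot 6^{n}}{5} - \frac{1}{5}.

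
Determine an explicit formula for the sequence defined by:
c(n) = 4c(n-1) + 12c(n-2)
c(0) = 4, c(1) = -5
Characteristic equation: x² - 4x - 12 = 0, which factors as (x - (6))(x - (-2)) = 0.
Roots r₁ = 6, r₂ = -2 (distinct).
General solution: c(n) = A·(6)^n + B·(-2)^n.
From c(0) = 4: A + B = 4.
From c(1) = -5: 6A - 2B = -5.
Solving: A = \frac{3}{8}, B = \frac{29}{8}.
So c(n) = \frac{29 \left(-2\right)^{n}}{8} + \frac{3 \cdot 6^{n}}{8}.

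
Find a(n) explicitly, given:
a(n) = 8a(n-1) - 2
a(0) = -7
First-order linear non-homogeneous.
Homogeneous solution: a_h(n) = A·(8)^n.
Try constant particular solution a_p = K: K = 8K - 2 ⇒ K = \frac{2}{7}.
General: a(n) = A·(8)^n + \frac{2}{7}.
Apply a(0) = -7: A + \frac{2}{7} = -7 ⇒ A = - \frac{51}{7}.
So a(n) = \frac{2}{7} - \frac{51 \cdot 8^{n}}{7}.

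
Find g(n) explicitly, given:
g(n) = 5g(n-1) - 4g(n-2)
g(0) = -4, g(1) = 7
Characteristic equation: x² - 5x + 4 = 0, which factors as (x - (1))(x - (4)) = 0.
Roots r₁ = 1, r₂ = 4 (distinct).
General solution: g(n) = A·(1)^n + B·(4)^n.
From g(0) = -4: A + B = -4.
From g(1) = 7: A + 4B = 7.
Solving: A = - \frac{23}{3}, B = \frac{11}{3}.
So g(n) = \frac{11 \cdot 4^{n}}{3} - \frac{23}{3}.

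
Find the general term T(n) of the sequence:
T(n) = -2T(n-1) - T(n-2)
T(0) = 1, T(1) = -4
Characteristic equation: x² + 2x + 1 = 0, which is (x - (-1))².
Repeated root r = -1.
General solution: T(n) = (A + Bn)·(-1)^n.
From T(0) = 1: A = 1.
From T(1) = -4: (A + B)·(-1) = -4 ⇒ B = 3.
So T(n) = \left(3 n + 1\right) \cdot (-1)^n.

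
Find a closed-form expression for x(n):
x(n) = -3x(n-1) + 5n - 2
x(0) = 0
First-order linear with linear forcing.
Homogeneous solution: x_h(n) = A·(-3)^n.
Try particular x_p(n) = pn + q. Substituting:
  pn + q = -3(p(n-1) + q) + 5n - 2.
Matching the n-coefficient: p = -3p + 5 ⇒ p = \frac{5}{4}.
Matching constants: q = 3p - 3q - 2 ⇒ q = \frac{7}{16}.
General: x(n) = A·(-3)^n + \frac{5 n}{4} + \frac{7}{16}.
Apply x(0) = 0: A + \frac{7}{16} = 0 ⇒ A = - \frac{7}{16}.
So x(n) = - \frac{7 \left(-3\right)^{n}}{16} + \frac{5 n}{4} + \frac{7}{16}.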